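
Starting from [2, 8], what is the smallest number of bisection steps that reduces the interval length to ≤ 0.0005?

14

Width after n steps is 6/2^n. Need 2^n ≥ 6/0.0005 = 12000.
2^13 = 8192 < 12000 ≤ 2^14 = 16384, so n = 14.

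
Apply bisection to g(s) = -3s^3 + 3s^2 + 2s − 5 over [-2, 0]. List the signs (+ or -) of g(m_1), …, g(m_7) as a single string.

-+++-++

m = -1, g(m) = -1 (−); new bracket [-2, -1]
m = -1.5, g(m) = 8.875 (+); new bracket [-1.5, -1]
m = -1.25, g(m) = 3.046875 (+); new bracket [-1.25, -1]
m = -1.125, g(m) = 0.8184 (+); new bracket [-1.125, -1]
m = -1.0625, g(m) = -0.1399 (−); new bracket [-1.125, -1.0625]
m = -1.09375, g(m) = 0.3267 (+); new bracket [-1.09375, -1.0625]
m = -1.078125, g(m) = 0.0903 (+); new bracket [-1.078125, -1.0625]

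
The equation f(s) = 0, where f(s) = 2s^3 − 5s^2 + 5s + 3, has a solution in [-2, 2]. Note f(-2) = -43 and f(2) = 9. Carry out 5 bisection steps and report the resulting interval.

midpoint 0: f = 3 > 0 → [-2, 0]
midpoint -1: f = -9 < 0 → [-1, 0]
midpoint -0.5: f = -1 < 0 → [-0.5, 0]
midpoint -0.25: f = 1.4062 > 0 → [-0.5, -0.25]
midpoint -0.375: f = 0.3164 > 0 → [-0.5, -0.375]

[-0.5, -0.375]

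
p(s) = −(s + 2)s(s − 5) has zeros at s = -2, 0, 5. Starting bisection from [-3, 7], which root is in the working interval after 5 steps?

s = 2 gives p = 24, positive; keep [2, 7]
s = 4.5 gives p = 14.625, positive; keep [4.5, 7]
s = 5.75 gives p = -33.421875, negative; keep [4.5, 5.75]
s = 5.125 gives p = -4.5645, negative; keep [4.5, 5.125]
s = 4.8125 gives p = 6.1472, positive; keep [4.8125, 5.125]

5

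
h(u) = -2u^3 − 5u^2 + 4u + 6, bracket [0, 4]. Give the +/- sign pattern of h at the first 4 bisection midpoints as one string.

-+--

u = 2 gives h = -22, negative; keep [0, 2]
u = 1 gives h = 3, positive; keep [1, 2]
u = 1.5 gives h = -6, negative; keep [1, 1.5]
u = 1.25 gives h = -0.7188, negative; keep [1, 1.25]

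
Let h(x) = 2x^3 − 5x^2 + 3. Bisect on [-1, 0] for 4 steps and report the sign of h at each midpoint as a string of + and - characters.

+-+-

midpoint -0.5: h = 1.5 > 0 → [-1, -0.5]
midpoint -0.75: h = -0.65625 < 0 → [-0.75, -0.5]
midpoint -0.625: h = 0.558594 > 0 → [-0.75, -0.625]
midpoint -0.6875: h = -0.0132 < 0 → [-0.6875, -0.625]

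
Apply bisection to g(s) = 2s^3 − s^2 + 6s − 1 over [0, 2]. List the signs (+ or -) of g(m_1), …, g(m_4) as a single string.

+++-

midpoint 1: g = 6 > 0 → [0, 1]
midpoint 0.5: g = 2 > 0 → [0, 0.5]
midpoint 0.25: g = 0.46875 > 0 → [0, 0.25]
midpoint 0.125: g = -0.2617 < 0 → [0.125, 0.25]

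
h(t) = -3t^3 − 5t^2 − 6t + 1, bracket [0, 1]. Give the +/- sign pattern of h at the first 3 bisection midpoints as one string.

--+

h(0.5) = -3.625 < 0, so the root lies in [0, 0.5]
h(0.25) = -0.859375 < 0, so the root lies in [0, 0.25]
h(0.125) = 0.166016 > 0, so the root lies in [0.125, 0.25]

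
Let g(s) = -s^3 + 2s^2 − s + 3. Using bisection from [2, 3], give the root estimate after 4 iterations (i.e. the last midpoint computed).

2.1875

m = 2.5, g(m) = -2.625 (−); new bracket [2, 2.5]
m = 2.25, g(m) = -0.515625 (−); new bracket [2, 2.25]
m = 2.125, g(m) = 0.310547 (+); new bracket [2.125, 2.25]
m = 2.1875, g(m) = -0.0847 (−); new bracket [2.125, 2.1875]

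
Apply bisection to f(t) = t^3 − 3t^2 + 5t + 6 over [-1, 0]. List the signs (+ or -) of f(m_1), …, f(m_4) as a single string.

++--

m = -0.5, f(m) = 2.625 (+); new bracket [-1, -0.5]
m = -0.75, f(m) = 0.140625 (+); new bracket [-1, -0.75]
m = -0.875, f(m) = -1.341797 (−); new bracket [-0.875, -0.75]
m = -0.8125, f(m) = -0.5793 (−); new bracket [-0.8125, -0.75]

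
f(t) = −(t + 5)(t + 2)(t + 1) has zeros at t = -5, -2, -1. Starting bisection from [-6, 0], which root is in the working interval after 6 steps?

midpoint -3: f = -4 < 0 → [-6, -3]
midpoint -4.5: f = -4.375 < 0 → [-6, -4.5]
midpoint -5.25: f = 3.453125 > 0 → [-5.25, -4.5]
midpoint -4.875: f = -1.3926 < 0 → [-5.25, -4.875]
midpoint -5.0625: f = 0.7776 > 0 → [-5.0625, -4.875]
midpoint -4.96875: f = -0.3682 < 0 → [-5.0625, -4.96875]

-5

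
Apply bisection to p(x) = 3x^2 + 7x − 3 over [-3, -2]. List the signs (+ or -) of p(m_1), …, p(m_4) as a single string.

x = -2.5 gives p = -1.75, negative; keep [-3, -2.5]
x = -2.75 gives p = 0.4375, positive; keep [-2.75, -2.5]
x = -2.625 gives p = -0.703125, negative; keep [-2.75, -2.625]
x = -2.6875 gives p = -0.1445, negative; keep [-2.75, -2.6875]

-+--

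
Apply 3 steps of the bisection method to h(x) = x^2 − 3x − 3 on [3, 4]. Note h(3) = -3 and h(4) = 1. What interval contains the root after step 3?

midpoint 3.5: h = -1.25 < 0 → [3.5, 4]
midpoint 3.75: h = -0.1875 < 0 → [3.75, 4]
midpoint 3.875: h = 0.390625 > 0 → [3.75, 3.875]

[3.75, 3.875]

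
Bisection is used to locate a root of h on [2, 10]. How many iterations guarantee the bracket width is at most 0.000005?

Width after n steps is 8/2^n. Need 2^n ≥ 8/0.000005 = 1600000.
2^20 = 1048576 < 1600000 ≤ 2^21 = 2097152, so n = 21.

21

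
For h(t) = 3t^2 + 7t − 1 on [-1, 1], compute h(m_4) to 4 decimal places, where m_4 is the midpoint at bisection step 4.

midpoint 0: h = -1 < 0 → [0, 1]
midpoint 0.5: h = 3.25 > 0 → [0, 0.5]
midpoint 0.25: h = 0.9375 > 0 → [0, 0.25]
midpoint 0.125: h = -0.0781 < 0 → [0.125, 0.25]

-0.0781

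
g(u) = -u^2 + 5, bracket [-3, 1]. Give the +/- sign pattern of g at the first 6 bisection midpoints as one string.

m = -1, g(m) = 4 (+); new bracket [-3, -1]
m = -2, g(m) = 1 (+); new bracket [-3, -2]
m = -2.5, g(m) = -1.25 (−); new bracket [-2.5, -2]
m = -2.25, g(m) = -0.0625 (−); new bracket [-2.25, -2]
m = -2.125, g(m) = 0.4844 (+); new bracket [-2.25, -2.125]
m = -2.1875, g(m) = 0.2148 (+); new bracket [-2.25, -2.1875]

++--++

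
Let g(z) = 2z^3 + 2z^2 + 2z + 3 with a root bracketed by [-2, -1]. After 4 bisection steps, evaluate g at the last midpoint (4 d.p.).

0.0962

g(-1.5) = -2.25 < 0, so the root lies in [-1.5, -1]
g(-1.25) = -0.28125 < 0, so the root lies in [-1.25, -1]
g(-1.125) = 0.433594 > 0, so the root lies in [-1.25, -1.125]
g(-1.1875) = 0.0962 > 0, so the root lies in [-1.25, -1.1875]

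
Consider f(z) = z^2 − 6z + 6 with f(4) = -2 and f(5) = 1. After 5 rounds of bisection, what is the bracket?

z = 4.5 gives f = -0.75, negative; keep [4.5, 5]
z = 4.75 gives f = 0.0625, positive; keep [4.5, 4.75]
z = 4.625 gives f = -0.359375, negative; keep [4.625, 4.75]
z = 4.6875 gives f = -0.1523, negative; keep [4.6875, 4.75]
z = 4.71875 gives f = -0.0459, negative; keep [4.71875, 4.75]

[4.71875, 4.75]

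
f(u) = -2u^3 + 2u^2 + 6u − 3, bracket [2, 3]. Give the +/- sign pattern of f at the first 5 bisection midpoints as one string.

---+-

midpoint 2.5: f = -6.75 < 0 → [2, 2.5]
midpoint 2.25: f = -2.15625 < 0 → [2, 2.25]
midpoint 2.125: f = -0.410156 < 0 → [2, 2.125]
midpoint 2.0625: f = 0.3354 > 0 → [2.0625, 2.125]
midpoint 2.09375: f = -0.027 < 0 → [2.0625, 2.09375]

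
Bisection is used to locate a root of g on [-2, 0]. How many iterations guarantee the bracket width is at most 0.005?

Width after n steps is 2/2^n. Need 2^n ≥ 2/0.005 = 400.
2^8 = 256 < 400 ≤ 2^9 = 512, so n = 9.

9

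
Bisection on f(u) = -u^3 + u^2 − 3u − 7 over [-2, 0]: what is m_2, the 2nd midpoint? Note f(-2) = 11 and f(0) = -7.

u = -1 gives f = -2, negative; keep [-2, -1]
u = -1.5 gives f = 3.125, positive; keep [-1.5, -1]

-1.5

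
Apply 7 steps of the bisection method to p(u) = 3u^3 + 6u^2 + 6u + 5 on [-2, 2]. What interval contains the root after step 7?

m = 0, p(m) = 5 (+); new bracket [-2, 0]
m = -1, p(m) = 2 (+); new bracket [-2, -1]
m = -1.5, p(m) = -0.625 (−); new bracket [-1.5, -1]
m = -1.25, p(m) = 1.0156 (+); new bracket [-1.5, -1.25]
m = -1.375, p(m) = 0.2949 (+); new bracket [-1.5, -1.375]
m = -1.4375, p(m) = -0.1379 (−); new bracket [-1.4375, -1.375]
m = -1.40625, p(m) = 0.085 (+); new bracket [-1.4375, -1.40625]

[-1.4375, -1.40625]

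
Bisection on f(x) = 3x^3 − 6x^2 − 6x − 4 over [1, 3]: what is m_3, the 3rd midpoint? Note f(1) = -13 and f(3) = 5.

m = 2, f(m) = -16 (−); new bracket [2, 3]
m = 2.5, f(m) = -9.625 (−); new bracket [2.5, 3]
m = 2.75, f(m) = -3.484375 (−); new bracket [2.75, 3]

2.75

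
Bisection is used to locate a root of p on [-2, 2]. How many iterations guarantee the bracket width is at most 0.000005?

20

Width after n steps is 4/2^n. Need 2^n ≥ 4/0.000005 = 800000.
2^19 = 524288 < 800000 ≤ 2^20 = 1048576, so n = 20.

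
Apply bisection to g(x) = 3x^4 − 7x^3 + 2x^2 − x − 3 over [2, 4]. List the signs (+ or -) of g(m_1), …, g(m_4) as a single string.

+++-

g(3) = 66 > 0, so the root lies in [2, 3]
g(2.5) = 14.8125 > 0, so the root lies in [2, 2.5]
g(2.25) = 2.027344 > 0, so the root lies in [2, 2.25]
g(2.125) = -2.0911 < 0, so the root lies in [2.125, 2.25]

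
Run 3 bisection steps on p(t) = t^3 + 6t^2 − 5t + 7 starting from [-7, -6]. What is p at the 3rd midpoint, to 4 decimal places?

0.0176

t = -6.5 gives p = 18.375, positive; keep [-7, -6.5]
t = -6.75 gives p = 6.578125, positive; keep [-7, -6.75]
t = -6.875 gives p = 0.017578, positive; keep [-7, -6.875]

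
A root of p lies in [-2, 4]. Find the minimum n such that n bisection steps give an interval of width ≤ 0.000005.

21

Width after n steps is 6/2^n. Need 2^n ≥ 6/0.000005 = 1200000.
2^20 = 1048576 < 1200000 ≤ 2^21 = 2097152, so n = 21.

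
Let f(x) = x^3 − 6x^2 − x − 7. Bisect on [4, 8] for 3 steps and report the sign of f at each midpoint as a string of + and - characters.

m = 6, f(m) = -13 (−); new bracket [6, 8]
m = 7, f(m) = 35 (+); new bracket [6, 7]
m = 6.5, f(m) = 7.625 (+); new bracket [6, 6.5]

-++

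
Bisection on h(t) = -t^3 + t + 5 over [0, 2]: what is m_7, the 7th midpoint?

1.890625

h(1) = 5 > 0, so the root lies in [1, 2]
h(1.5) = 3.125 > 0, so the root lies in [1.5, 2]
h(1.75) = 1.390625 > 0, so the root lies in [1.75, 2]
h(1.875) = 0.2832 > 0, so the root lies in [1.875, 2]
h(1.9375) = -0.3357 < 0, so the root lies in [1.875, 1.9375]
h(1.90625) = -0.0207 < 0, so the root lies in [1.875, 1.90625]
h(1.890625) = 0.1327 > 0, so the root lies in [1.890625, 1.90625]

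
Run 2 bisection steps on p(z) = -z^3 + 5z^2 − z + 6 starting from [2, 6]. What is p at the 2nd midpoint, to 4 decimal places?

z = 4 gives p = 18, positive; keep [4, 6]
z = 5 gives p = 1, positive; keep [5, 6]

1.0000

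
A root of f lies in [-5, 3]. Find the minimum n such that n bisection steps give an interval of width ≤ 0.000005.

21

Width after n steps is 8/2^n. Need 2^n ≥ 8/0.000005 = 1600000.
2^20 = 1048576 < 1600000 ≤ 2^21 = 2097152, so n = 21.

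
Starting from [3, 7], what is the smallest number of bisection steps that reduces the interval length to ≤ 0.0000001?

Width after n steps is 4/2^n. Need 2^n ≥ 4/0.0000001 = 40000000.
2^25 = 33554432 < 40000000 ≤ 2^26 = 67108864, so n = 26.

26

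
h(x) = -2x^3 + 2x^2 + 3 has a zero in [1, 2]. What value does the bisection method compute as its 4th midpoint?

m = 1.5, h(m) = 0.75 (+); new bracket [1.5, 2]
m = 1.75, h(m) = -1.59375 (−); new bracket [1.5, 1.75]
m = 1.625, h(m) = -0.300781 (−); new bracket [1.5, 1.625]
m = 1.5625, h(m) = 0.2534 (+); new bracket [1.5625, 1.625]

1.5625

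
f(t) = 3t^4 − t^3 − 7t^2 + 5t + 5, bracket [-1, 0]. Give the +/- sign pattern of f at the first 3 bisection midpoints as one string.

t = -0.5 gives f = 1.0625, positive; keep [-1, -0.5]
t = -0.75 gives f = -1.316406, negative; keep [-0.75, -0.5]
t = -0.625 gives f = -0.157471, negative; keep [-0.625, -0.5]

+--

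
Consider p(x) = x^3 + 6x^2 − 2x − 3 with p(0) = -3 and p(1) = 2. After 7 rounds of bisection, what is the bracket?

[0.8203125, 0.828125]

x = 0.5 gives p = -2.375, negative; keep [0.5, 1]
x = 0.75 gives p = -0.703125, negative; keep [0.75, 1]
x = 0.875 gives p = 0.513672, positive; keep [0.75, 0.875]
x = 0.8125 gives p = -0.1277, negative; keep [0.8125, 0.875]
x = 0.84375 gives p = 0.1847, positive; keep [0.8125, 0.84375]
x = 0.828125 gives p = 0.0264, positive; keep [0.8125, 0.828125]
x = 0.8203125 gives p = -0.0512, negative; keep [0.8203125, 0.828125]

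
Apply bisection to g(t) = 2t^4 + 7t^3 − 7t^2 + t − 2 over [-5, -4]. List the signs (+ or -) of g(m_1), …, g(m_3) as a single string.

+-+

midpoint -4.5: g = 34 > 0 → [-4.5, -4]
midpoint -4.25: g = -17.539062 < 0 → [-4.5, -4.25]
midpoint -4.375: g = 6.186035 > 0 → [-4.375, -4.25]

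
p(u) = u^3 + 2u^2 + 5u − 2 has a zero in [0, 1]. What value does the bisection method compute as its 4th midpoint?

0.3125

m = 0.5, p(m) = 1.125 (+); new bracket [0, 0.5]
m = 0.25, p(m) = -0.609375 (−); new bracket [0.25, 0.5]
m = 0.375, p(m) = 0.208984 (+); new bracket [0.25, 0.375]
m = 0.3125, p(m) = -0.2117 (−); new bracket [0.3125, 0.375]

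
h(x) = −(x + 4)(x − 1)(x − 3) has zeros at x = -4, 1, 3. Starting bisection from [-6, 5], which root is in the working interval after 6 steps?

x = -0.5 gives h = -18.375, negative; keep [-6, -0.5]
x = -3.25 gives h = -19.921875, negative; keep [-6, -3.25]
x = -4.625 gives h = 26.806641, positive; keep [-4.625, -3.25]
x = -3.9375 gives h = -2.1409, negative; keep [-4.625, -3.9375]
x = -4.28125 gives h = 10.8152, positive; keep [-4.28125, -3.9375]
x = -4.109375 gives h = 3.973, positive; keep [-4.109375, -3.9375]

-4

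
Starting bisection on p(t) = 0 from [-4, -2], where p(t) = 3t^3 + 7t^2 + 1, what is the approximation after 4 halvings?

p(-3) = -17 < 0, so the root lies in [-3, -2]
p(-2.5) = -2.125 < 0, so the root lies in [-2.5, -2]
p(-2.25) = 2.265625 > 0, so the root lies in [-2.5, -2.25]
p(-2.375) = 0.2949 > 0, so the root lies in [-2.5, -2.375]

-2.375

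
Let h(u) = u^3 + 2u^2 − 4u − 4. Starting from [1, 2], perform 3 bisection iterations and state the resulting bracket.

[1.625, 1.75]

midpoint 1.5: h = -2.125 < 0 → [1.5, 2]
midpoint 1.75: h = 0.484375 > 0 → [1.5, 1.75]
midpoint 1.625: h = -0.927734 < 0 → [1.625, 1.75]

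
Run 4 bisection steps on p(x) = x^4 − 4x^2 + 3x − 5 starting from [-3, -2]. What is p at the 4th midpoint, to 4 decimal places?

p(-2.5) = 1.5625 > 0, so the root lies in [-2.5, -2]
p(-2.25) = -6.371094 < 0, so the root lies in [-2.5, -2.25]
p(-2.375) = -2.87085 < 0, so the root lies in [-2.5, -2.375]
p(-2.4375) = -0.7778 < 0, so the root lies in [-2.5, -2.4375]

-0.7778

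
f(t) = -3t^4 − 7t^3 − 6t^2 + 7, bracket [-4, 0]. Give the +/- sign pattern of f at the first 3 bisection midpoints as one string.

-++

f(-2) = -9 < 0, so the root lies in [-2, 0]
f(-1) = 5 > 0, so the root lies in [-2, -1]
f(-1.5) = 1.9375 > 0, so the root lies in [-2, -1.5]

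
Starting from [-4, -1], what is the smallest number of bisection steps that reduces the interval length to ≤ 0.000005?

Width after n steps is 3/2^n. Need 2^n ≥ 3/0.000005 = 600000.
2^19 = 524288 < 600000 ≤ 2^20 = 1048576, so n = 20.

20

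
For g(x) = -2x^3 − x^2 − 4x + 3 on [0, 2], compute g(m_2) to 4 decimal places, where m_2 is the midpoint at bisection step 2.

0.5000

midpoint 1: g = -4 < 0 → [0, 1]
midpoint 0.5: g = 0.5 > 0 → [0.5, 1]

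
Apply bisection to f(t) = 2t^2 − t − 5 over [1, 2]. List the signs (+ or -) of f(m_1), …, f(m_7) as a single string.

--+--++

t = 1.5 gives f = -2, negative; keep [1.5, 2]
t = 1.75 gives f = -0.625, negative; keep [1.75, 2]
t = 1.875 gives f = 0.15625, positive; keep [1.75, 1.875]
t = 1.8125 gives f = -0.2422, negative; keep [1.8125, 1.875]
t = 1.84375 gives f = -0.0449, negative; keep [1.84375, 1.875]
t = 1.859375 gives f = 0.0552, positive; keep [1.84375, 1.859375]
t = 1.8515625 gives f = 0.005, positive; keep [1.84375, 1.8515625]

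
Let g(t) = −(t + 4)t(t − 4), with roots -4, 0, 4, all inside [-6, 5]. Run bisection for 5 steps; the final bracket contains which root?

-4

midpoint -0.5: g = -7.875 < 0 → [-6, -0.5]
midpoint -3.25: g = -17.671875 < 0 → [-6, -3.25]
midpoint -4.625: g = 24.931641 > 0 → [-4.625, -3.25]
midpoint -3.9375: g = -1.9534 < 0 → [-4.625, -3.9375]
midpoint -4.28125: g = 9.9715 > 0 → [-4.28125, -3.9375]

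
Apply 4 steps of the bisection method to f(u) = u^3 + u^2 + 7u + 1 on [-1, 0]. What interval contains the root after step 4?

m = -0.5, f(m) = -2.375 (−); new bracket [-0.5, 0]
m = -0.25, f(m) = -0.703125 (−); new bracket [-0.25, 0]
m = -0.125, f(m) = 0.138672 (+); new bracket [-0.25, -0.125]
m = -0.1875, f(m) = -0.2839 (−); new bracket [-0.1875, -0.125]

[-0.1875, -0.125]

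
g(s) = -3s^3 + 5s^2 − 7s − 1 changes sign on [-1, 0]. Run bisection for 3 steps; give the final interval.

m = -0.5, g(m) = 4.125 (+); new bracket [-0.5, 0]
m = -0.25, g(m) = 1.109375 (+); new bracket [-0.25, 0]
m = -0.125, g(m) = -0.041016 (−); new bracket [-0.25, -0.125]

[-0.25, -0.125]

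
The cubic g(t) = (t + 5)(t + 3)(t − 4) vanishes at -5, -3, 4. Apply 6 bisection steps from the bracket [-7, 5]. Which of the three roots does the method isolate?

midpoint -1: g = -40 < 0 → [-1, 5]
midpoint 2: g = -70 < 0 → [2, 5]
midpoint 3.5: g = -27.625 < 0 → [3.5, 5]
midpoint 4.25: g = 16.7656 > 0 → [3.5, 4.25]
midpoint 3.875: g = -7.627 < 0 → [3.875, 4.25]
midpoint 4.0625: g = 4.0002 > 0 → [3.875, 4.0625]

4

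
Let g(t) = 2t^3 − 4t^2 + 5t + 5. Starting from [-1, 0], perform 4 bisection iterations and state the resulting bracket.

t = -0.5 gives g = 1.25, positive; keep [-1, -0.5]
t = -0.75 gives g = -1.84375, negative; keep [-0.75, -0.5]
t = -0.625 gives g = -0.175781, negative; keep [-0.625, -0.5]
t = -0.5625 gives g = 0.5659, positive; keep [-0.625, -0.5625]

[-0.625, -0.5625]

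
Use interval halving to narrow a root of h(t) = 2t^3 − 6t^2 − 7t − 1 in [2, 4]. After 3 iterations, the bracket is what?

m = 3, h(m) = -22 (−); new bracket [3, 4]
m = 3.5, h(m) = -13.25 (−); new bracket [3.5, 4]
m = 3.75, h(m) = -6.15625 (−); new bracket [3.75, 4]

[3.75, 4]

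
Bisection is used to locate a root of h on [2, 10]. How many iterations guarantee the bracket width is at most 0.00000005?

28

Width after n steps is 8/2^n. Need 2^n ≥ 8/0.00000005 = 160000000.
2^27 = 134217728 < 160000000 ≤ 2^28 = 268435456, so n = 28.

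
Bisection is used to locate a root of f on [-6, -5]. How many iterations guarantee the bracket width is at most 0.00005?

15

Width after n steps is 1/2^n. Need 2^n ≥ 1/0.00005 = 20000.
2^14 = 16384 < 20000 ≤ 2^15 = 32768, so n = 15.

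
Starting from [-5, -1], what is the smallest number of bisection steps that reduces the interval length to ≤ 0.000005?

20

Width after n steps is 4/2^n. Need 2^n ≥ 4/0.000005 = 800000.
2^19 = 524288 < 800000 ≤ 2^20 = 1048576, so n = 20.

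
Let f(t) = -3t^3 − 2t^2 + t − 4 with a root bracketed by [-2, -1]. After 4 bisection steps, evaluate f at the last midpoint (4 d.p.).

-0.6589

t = -1.5 gives f = 0.125, positive; keep [-1.5, -1]
t = -1.25 gives f = -2.515625, negative; keep [-1.5, -1.25]
t = -1.375 gives f = -1.357422, negative; keep [-1.5, -1.375]
t = -1.4375 gives f = -0.6589, negative; keep [-1.5, -1.4375]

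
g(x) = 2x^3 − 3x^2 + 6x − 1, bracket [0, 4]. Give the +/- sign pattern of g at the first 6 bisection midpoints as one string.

++++-+

midpoint 2: g = 15 > 0 → [0, 2]
midpoint 1: g = 4 > 0 → [0, 1]
midpoint 0.5: g = 1.5 > 0 → [0, 0.5]
midpoint 0.25: g = 0.3438 > 0 → [0, 0.25]
midpoint 0.125: g = -0.293 < 0 → [0.125, 0.25]
midpoint 0.1875: g = 0.0327 > 0 → [0.125, 0.1875]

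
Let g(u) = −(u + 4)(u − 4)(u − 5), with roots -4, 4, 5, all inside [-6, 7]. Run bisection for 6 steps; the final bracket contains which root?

-4

u = 0.5 gives g = -70.875, negative; keep [-6, 0.5]
u = -2.75 gives g = -65.390625, negative; keep [-6, -2.75]
u = -4.375 gives g = 29.443359, positive; keep [-4.375, -2.75]
u = -3.5625 gives g = -28.3298, negative; keep [-4.375, -3.5625]
u = -3.96875 gives g = -2.2334, negative; keep [-4.375, -3.96875]
u = -4.171875 gives g = 12.8823, positive; keep [-4.171875, -3.96875]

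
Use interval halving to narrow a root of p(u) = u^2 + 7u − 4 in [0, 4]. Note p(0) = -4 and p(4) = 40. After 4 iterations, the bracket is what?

[0.5, 0.75]

p(2) = 14 > 0, so the root lies in [0, 2]
p(1) = 4 > 0, so the root lies in [0, 1]
p(0.5) = -0.25 < 0, so the root lies in [0.5, 1]
p(0.75) = 1.8125 > 0, so the root lies in [0.5, 0.75]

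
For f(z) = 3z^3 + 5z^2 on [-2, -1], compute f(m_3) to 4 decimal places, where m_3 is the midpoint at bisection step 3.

0.3301

m = -1.5, f(m) = 1.125 (+); new bracket [-2, -1.5]
m = -1.75, f(m) = -0.765625 (−); new bracket [-1.75, -1.5]
m = -1.625, f(m) = 0.330078 (+); new bracket [-1.75, -1.625]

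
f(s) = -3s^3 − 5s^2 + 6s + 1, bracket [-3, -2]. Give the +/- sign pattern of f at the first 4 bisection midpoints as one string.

+--+

m = -2.5, f(m) = 1.625 (+); new bracket [-2.5, -2]
m = -2.25, f(m) = -3.640625 (−); new bracket [-2.5, -2.25]
m = -2.375, f(m) = -1.263672 (−); new bracket [-2.5, -2.375]
m = -2.4375, f(m) = 0.1145 (+); new bracket [-2.4375, -2.375]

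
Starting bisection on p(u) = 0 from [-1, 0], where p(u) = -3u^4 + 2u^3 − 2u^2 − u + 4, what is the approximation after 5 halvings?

midpoint -0.5: p = 3.5625 > 0 → [-1, -0.5]
midpoint -0.75: p = 1.832031 > 0 → [-1, -0.75]
midpoint -0.875: p = 0.245361 > 0 → [-1, -0.875]
midpoint -0.9375: p = -0.7857 < 0 → [-0.9375, -0.875]
midpoint -0.90625: p = -0.2485 < 0 → [-0.90625, -0.875]

-0.90625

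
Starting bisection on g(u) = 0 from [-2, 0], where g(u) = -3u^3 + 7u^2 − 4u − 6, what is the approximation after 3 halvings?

-0.75

midpoint -1: g = 8 > 0 → [-1, 0]
midpoint -0.5: g = -1.875 < 0 → [-1, -0.5]
midpoint -0.75: g = 2.203125 > 0 → [-0.75, -0.5]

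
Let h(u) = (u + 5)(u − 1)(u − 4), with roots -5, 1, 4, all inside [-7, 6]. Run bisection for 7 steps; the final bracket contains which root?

u = -0.5 gives h = 30.375, positive; keep [-7, -0.5]
u = -3.75 gives h = 46.015625, positive; keep [-7, -3.75]
u = -5.375 gives h = -22.412109, negative; keep [-5.375, -3.75]
u = -4.5625 gives h = 20.8376, positive; keep [-5.375, -4.5625]
u = -4.96875 gives h = 1.6729, positive; keep [-5.375, -4.96875]
u = -5.171875 gives h = -9.7294, negative; keep [-5.171875, -4.96875]
u = -5.0703125 gives h = -3.8714, negative; keep [-5.0703125, -4.96875]

-5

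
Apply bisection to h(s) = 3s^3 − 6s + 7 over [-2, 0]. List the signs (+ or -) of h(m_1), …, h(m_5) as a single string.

midpoint -1: h = 10 > 0 → [-2, -1]
midpoint -1.5: h = 5.875 > 0 → [-2, -1.5]
midpoint -1.75: h = 1.421875 > 0 → [-2, -1.75]
midpoint -1.875: h = -1.5254 < 0 → [-1.875, -1.75]
midpoint -1.8125: h = 0.012 > 0 → [-1.875, -1.8125]

+++-+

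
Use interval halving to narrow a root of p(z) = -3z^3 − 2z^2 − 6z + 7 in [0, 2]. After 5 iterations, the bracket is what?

[0.75, 0.8125]

midpoint 1: p = -4 < 0 → [0, 1]
midpoint 0.5: p = 3.125 > 0 → [0.5, 1]
midpoint 0.75: p = 0.109375 > 0 → [0.75, 1]
midpoint 0.875: p = -1.791 < 0 → [0.75, 0.875]
midpoint 0.8125: p = -0.8044 < 0 → [0.75, 0.8125]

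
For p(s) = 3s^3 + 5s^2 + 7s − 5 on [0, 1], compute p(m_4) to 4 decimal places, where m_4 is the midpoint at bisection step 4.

m = 0.5, p(m) = 0.125 (+); new bracket [0, 0.5]
m = 0.25, p(m) = -2.890625 (−); new bracket [0.25, 0.5]
m = 0.375, p(m) = -1.513672 (−); new bracket [0.375, 0.5]
m = 0.4375, p(m) = -0.7292 (−); new bracket [0.4375, 0.5]

-0.7292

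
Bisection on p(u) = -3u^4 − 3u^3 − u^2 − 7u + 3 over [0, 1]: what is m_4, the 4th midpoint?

0.4375

midpoint 0.5: p = -1.3125 < 0 → [0, 0.5]
midpoint 0.25: p = 1.128906 > 0 → [0.25, 0.5]
midpoint 0.375: p = 0.016846 > 0 → [0.375, 0.5]
midpoint 0.4375: p = -0.615 < 0 → [0.375, 0.4375]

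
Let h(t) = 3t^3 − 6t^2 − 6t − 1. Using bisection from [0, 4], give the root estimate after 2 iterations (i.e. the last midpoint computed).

h(2) = -13 < 0, so the root lies in [2, 4]
h(3) = 8 > 0, so the root lies in [2, 3]

3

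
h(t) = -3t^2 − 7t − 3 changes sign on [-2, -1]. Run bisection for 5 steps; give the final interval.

[-1.78125, -1.75]

midpoint -1.5: h = 0.75 > 0 → [-2, -1.5]
midpoint -1.75: h = 0.0625 > 0 → [-2, -1.75]
midpoint -1.875: h = -0.421875 < 0 → [-1.875, -1.75]
midpoint -1.8125: h = -0.168 < 0 → [-1.8125, -1.75]
midpoint -1.78125: h = -0.0498 < 0 → [-1.78125, -1.75]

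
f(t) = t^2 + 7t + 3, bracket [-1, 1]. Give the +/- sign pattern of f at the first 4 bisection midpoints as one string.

midpoint 0: f = 3 > 0 → [-1, 0]
midpoint -0.5: f = -0.25 < 0 → [-0.5, 0]
midpoint -0.25: f = 1.3125 > 0 → [-0.5, -0.25]
midpoint -0.375: f = 0.5156 > 0 → [-0.5, -0.375]

+-++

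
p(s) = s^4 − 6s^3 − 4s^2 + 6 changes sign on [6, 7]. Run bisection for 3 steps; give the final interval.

[6.5, 6.625]

midpoint 6.5: p = -25.6875 < 0 → [6.5, 7]
midpoint 6.75: p = 54.410156 > 0 → [6.5, 6.75]
midpoint 6.625: p = 12.172119 > 0 → [6.5, 6.625]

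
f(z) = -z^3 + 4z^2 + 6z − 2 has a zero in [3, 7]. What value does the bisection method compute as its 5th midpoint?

5.125

z = 5 gives f = 3, positive; keep [5, 7]
z = 6 gives f = -38, negative; keep [5, 6]
z = 5.5 gives f = -14.375, negative; keep [5, 5.5]
z = 5.25 gives f = -4.9531, negative; keep [5, 5.25]
z = 5.125 gives f = -0.7988, negative; keep [5, 5.125]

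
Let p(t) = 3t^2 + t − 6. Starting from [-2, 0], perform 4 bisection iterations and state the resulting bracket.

midpoint -1: p = -4 < 0 → [-2, -1]
midpoint -1.5: p = -0.75 < 0 → [-2, -1.5]
midpoint -1.75: p = 1.4375 > 0 → [-1.75, -1.5]
midpoint -1.625: p = 0.2969 > 0 → [-1.625, -1.5]

[-1.625, -1.5]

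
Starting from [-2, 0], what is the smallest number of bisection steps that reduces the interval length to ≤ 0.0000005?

22

Width after n steps is 2/2^n. Need 2^n ≥ 2/0.0000005 = 4000000.
2^21 = 2097152 < 4000000 ≤ 2^22 = 4194304, so n = 22.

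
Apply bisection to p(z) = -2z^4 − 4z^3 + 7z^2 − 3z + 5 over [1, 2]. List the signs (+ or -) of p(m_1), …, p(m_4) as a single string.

--++

m = 1.5, p(m) = -7.375 (−); new bracket [1, 1.5]
m = 1.25, p(m) = -0.507812 (−); new bracket [1, 1.25]
m = 1.125, p(m) = 1.585449 (+); new bracket [1.125, 1.25]
m = 1.1875, p(m) = 0.6333 (+); new bracket [1.1875, 1.25]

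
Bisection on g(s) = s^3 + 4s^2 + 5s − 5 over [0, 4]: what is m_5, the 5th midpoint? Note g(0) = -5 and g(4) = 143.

0.625

midpoint 2: g = 29 > 0 → [0, 2]
midpoint 1: g = 5 > 0 → [0, 1]
midpoint 0.5: g = -1.375 < 0 → [0.5, 1]
midpoint 0.75: g = 1.4219 > 0 → [0.5, 0.75]
midpoint 0.625: g = -0.0684 < 0 → [0.625, 0.75]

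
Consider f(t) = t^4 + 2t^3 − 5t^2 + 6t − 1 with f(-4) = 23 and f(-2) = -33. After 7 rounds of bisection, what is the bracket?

midpoint -3: f = -37 < 0 → [-4, -3]
midpoint -3.5: f = -18.9375 < 0 → [-4, -3.5]
midpoint -3.75: f = -1.527344 < 0 → [-4, -3.75]
midpoint -3.875: f = 9.7698 > 0 → [-3.875, -3.75]
midpoint -3.8125: f = 3.8894 > 0 → [-3.8125, -3.75]
midpoint -3.78125: f = 1.1243 > 0 → [-3.78125, -3.75]
midpoint -3.765625: f = -0.2156 < 0 → [-3.78125, -3.765625]

[-3.78125, -3.765625]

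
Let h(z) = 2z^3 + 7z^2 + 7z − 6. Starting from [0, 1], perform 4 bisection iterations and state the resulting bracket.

midpoint 0.5: h = -0.5 < 0 → [0.5, 1]
midpoint 0.75: h = 4.03125 > 0 → [0.5, 0.75]
midpoint 0.625: h = 1.597656 > 0 → [0.5, 0.625]
midpoint 0.5625: h = 0.5083 > 0 → [0.5, 0.5625]

[0.5, 0.5625]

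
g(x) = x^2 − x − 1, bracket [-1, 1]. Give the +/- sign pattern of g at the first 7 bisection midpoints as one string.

m = 0, g(m) = -1 (−); new bracket [-1, 0]
m = -0.5, g(m) = -0.25 (−); new bracket [-1, -0.5]
m = -0.75, g(m) = 0.3125 (+); new bracket [-0.75, -0.5]
m = -0.625, g(m) = 0.0156 (+); new bracket [-0.625, -0.5]
m = -0.5625, g(m) = -0.1211 (−); new bracket [-0.625, -0.5625]
m = -0.59375, g(m) = -0.0537 (−); new bracket [-0.625, -0.59375]
m = -0.609375, g(m) = -0.0193 (−); new bracket [-0.625, -0.609375]

--++---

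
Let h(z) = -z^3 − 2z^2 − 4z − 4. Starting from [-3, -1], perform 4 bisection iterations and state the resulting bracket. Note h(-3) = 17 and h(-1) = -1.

[-1.375, -1.25]

z = -2 gives h = 4, positive; keep [-2, -1]
z = -1.5 gives h = 0.875, positive; keep [-1.5, -1]
z = -1.25 gives h = -0.171875, negative; keep [-1.5, -1.25]
z = -1.375 gives h = 0.3184, positive; keep [-1.375, -1.25]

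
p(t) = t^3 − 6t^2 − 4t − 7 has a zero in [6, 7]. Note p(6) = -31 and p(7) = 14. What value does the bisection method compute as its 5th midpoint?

m = 6.5, p(m) = -11.875 (−); new bracket [6.5, 7]
m = 6.75, p(m) = 0.171875 (+); new bracket [6.5, 6.75]
m = 6.625, p(m) = -6.068359 (−); new bracket [6.625, 6.75]
m = 6.6875, p(m) = -3.0032 (−); new bracket [6.6875, 6.75]
m = 6.71875, p(m) = -1.4295 (−); new bracket [6.71875, 6.75]

6.71875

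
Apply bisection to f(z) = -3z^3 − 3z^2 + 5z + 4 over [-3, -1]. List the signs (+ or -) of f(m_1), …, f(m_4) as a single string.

+-++

z = -2 gives f = 6, positive; keep [-2, -1]
z = -1.5 gives f = -0.125, negative; keep [-2, -1.5]
z = -1.75 gives f = 2.140625, positive; keep [-1.75, -1.5]
z = -1.625 gives f = 0.8262, positive; keep [-1.625, -1.5]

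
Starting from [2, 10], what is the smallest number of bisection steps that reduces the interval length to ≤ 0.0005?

14

Width after n steps is 8/2^n. Need 2^n ≥ 8/0.0005 = 16000.
2^13 = 8192 < 16000 ≤ 2^14 = 16384, so n = 14.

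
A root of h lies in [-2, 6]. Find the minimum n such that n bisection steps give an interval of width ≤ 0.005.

11

Width after n steps is 8/2^n. Need 2^n ≥ 8/0.005 = 1600.
2^10 = 1024 < 1600 ≤ 2^11 = 2048, so n = 11.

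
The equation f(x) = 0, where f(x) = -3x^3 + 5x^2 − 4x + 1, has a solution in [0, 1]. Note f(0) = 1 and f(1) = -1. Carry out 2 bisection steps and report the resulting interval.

[0.25, 0.5]

m = 0.5, f(m) = -0.125 (−); new bracket [0, 0.5]
m = 0.25, f(m) = 0.265625 (+); new bracket [0.25, 0.5]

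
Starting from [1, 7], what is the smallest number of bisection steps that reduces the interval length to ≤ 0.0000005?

Width after n steps is 6/2^n. Need 2^n ≥ 6/0.0000005 = 12000000.
2^23 = 8388608 < 12000000 ≤ 2^24 = 16777216, so n = 24.

24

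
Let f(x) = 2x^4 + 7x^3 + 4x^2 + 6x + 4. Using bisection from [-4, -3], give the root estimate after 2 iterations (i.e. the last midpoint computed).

midpoint -3.5: f = 32 > 0 → [-3.5, -3]
midpoint -3.25: f = 9.585938 > 0 → [-3.25, -3]

-3.25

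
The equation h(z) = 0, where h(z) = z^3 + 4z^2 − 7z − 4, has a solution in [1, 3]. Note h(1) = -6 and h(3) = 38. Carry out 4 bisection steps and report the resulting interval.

midpoint 2: h = 6 > 0 → [1, 2]
midpoint 1.5: h = -2.125 < 0 → [1.5, 2]
midpoint 1.75: h = 1.359375 > 0 → [1.5, 1.75]
midpoint 1.625: h = -0.5215 < 0 → [1.625, 1.75]

[1.625, 1.75]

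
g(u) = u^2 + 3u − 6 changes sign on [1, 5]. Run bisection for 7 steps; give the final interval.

[1.34375, 1.375]

u = 3 gives g = 12, positive; keep [1, 3]
u = 2 gives g = 4, positive; keep [1, 2]
u = 1.5 gives g = 0.75, positive; keep [1, 1.5]
u = 1.25 gives g = -0.6875, negative; keep [1.25, 1.5]
u = 1.375 gives g = 0.0156, positive; keep [1.25, 1.375]
u = 1.3125 gives g = -0.3398, negative; keep [1.3125, 1.375]
u = 1.34375 gives g = -0.1631, negative; keep [1.34375, 1.375]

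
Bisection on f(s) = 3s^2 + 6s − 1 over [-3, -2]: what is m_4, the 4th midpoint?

-2.1875

m = -2.5, f(m) = 2.75 (+); new bracket [-2.5, -2]
m = -2.25, f(m) = 0.6875 (+); new bracket [-2.25, -2]
m = -2.125, f(m) = -0.203125 (−); new bracket [-2.25, -2.125]
m = -2.1875, f(m) = 0.2305 (+); new bracket [-2.1875, -2.125]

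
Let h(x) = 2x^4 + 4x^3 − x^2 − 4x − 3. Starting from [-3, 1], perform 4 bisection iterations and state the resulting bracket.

[-2, -1.75]

m = -1, h(m) = -2 (−); new bracket [-3, -1]
m = -2, h(m) = 1 (+); new bracket [-2, -1]
m = -1.5, h(m) = -2.625 (−); new bracket [-2, -1.5]
m = -1.75, h(m) = -1.7422 (−); new bracket [-2, -1.75]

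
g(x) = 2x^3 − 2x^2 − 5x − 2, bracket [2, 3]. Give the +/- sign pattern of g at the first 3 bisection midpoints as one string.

+-+

x = 2.5 gives g = 4.25, positive; keep [2, 2.5]
x = 2.25 gives g = -0.59375, negative; keep [2.25, 2.5]
x = 2.375 gives g = 1.636719, positive; keep [2.25, 2.375]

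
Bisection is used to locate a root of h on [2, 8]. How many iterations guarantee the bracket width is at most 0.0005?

Width after n steps is 6/2^n. Need 2^n ≥ 6/0.0005 = 12000.
2^13 = 8192 < 12000 ≤ 2^14 = 16384, so n = 14.

14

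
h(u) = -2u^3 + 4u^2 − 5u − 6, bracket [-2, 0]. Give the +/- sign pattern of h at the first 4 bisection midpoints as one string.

+-+-

m = -1, h(m) = 5 (+); new bracket [-1, 0]
m = -0.5, h(m) = -2.25 (−); new bracket [-1, -0.5]
m = -0.75, h(m) = 0.84375 (+); new bracket [-0.75, -0.5]
m = -0.625, h(m) = -0.8242 (−); new bracket [-0.75, -0.625]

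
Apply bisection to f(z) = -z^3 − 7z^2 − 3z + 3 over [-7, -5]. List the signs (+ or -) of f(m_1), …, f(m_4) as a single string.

-+--

z = -6 gives f = -15, negative; keep [-7, -6]
z = -6.5 gives f = 1.375, positive; keep [-6.5, -6]
z = -6.25 gives f = -7.546875, negative; keep [-6.5, -6.25]
z = -6.375 gives f = -3.2754, negative; keep [-6.5, -6.375]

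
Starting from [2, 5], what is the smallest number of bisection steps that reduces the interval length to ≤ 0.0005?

Width after n steps is 3/2^n. Need 2^n ≥ 3/0.0005 = 6000.
2^12 = 4096 < 6000 ≤ 2^13 = 8192, so n = 13.

13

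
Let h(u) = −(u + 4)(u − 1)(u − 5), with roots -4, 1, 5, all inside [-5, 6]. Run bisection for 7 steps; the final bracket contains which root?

m = 0.5, h(m) = -10.125 (−); new bracket [-5, 0.5]
m = -2.25, h(m) = -41.234375 (−); new bracket [-5, -2.25]
m = -3.625, h(m) = -14.958984 (−); new bracket [-5, -3.625]
m = -4.3125, h(m) = 15.4602 (+); new bracket [-4.3125, -3.625]
m = -3.96875, h(m) = -1.3926 (−); new bracket [-4.3125, -3.96875]
m = -4.140625, h(m) = 6.6078 (+); new bracket [-4.140625, -3.96875]
m = -4.0546875, h(m) = 2.503 (+); new bracket [-4.0546875, -3.96875]

-4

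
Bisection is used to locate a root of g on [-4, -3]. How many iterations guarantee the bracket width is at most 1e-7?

24

Width after n steps is 1/2^n. Need 2^n ≥ 1/1e-7 = 10000000.
2^23 = 8388608 < 10000000 ≤ 2^24 = 16777216, so n = 24.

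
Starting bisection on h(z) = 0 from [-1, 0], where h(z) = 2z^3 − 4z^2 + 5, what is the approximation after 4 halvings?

-0.9375

z = -0.5 gives h = 3.75, positive; keep [-1, -0.5]
z = -0.75 gives h = 1.90625, positive; keep [-1, -0.75]
z = -0.875 gives h = 0.597656, positive; keep [-1, -0.875]
z = -0.9375 gives h = -0.1636, negative; keep [-0.9375, -0.875]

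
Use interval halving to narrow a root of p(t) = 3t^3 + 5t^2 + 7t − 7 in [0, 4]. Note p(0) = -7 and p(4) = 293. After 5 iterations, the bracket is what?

[0.5, 0.625]

m = 2, p(m) = 51 (+); new bracket [0, 2]
m = 1, p(m) = 8 (+); new bracket [0, 1]
m = 0.5, p(m) = -1.875 (−); new bracket [0.5, 1]
m = 0.75, p(m) = 2.3281 (+); new bracket [0.5, 0.75]
m = 0.625, p(m) = 0.0605 (+); new bracket [0.5, 0.625]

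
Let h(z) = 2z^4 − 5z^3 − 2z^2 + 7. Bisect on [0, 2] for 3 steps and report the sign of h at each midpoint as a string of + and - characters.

+--

m = 1, h(m) = 2 (+); new bracket [1, 2]
m = 1.5, h(m) = -4.25 (−); new bracket [1, 1.5]
m = 1.25, h(m) = -1.007812 (−); new bracket [1, 1.25]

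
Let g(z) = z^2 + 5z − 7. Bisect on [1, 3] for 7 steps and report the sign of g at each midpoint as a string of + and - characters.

midpoint 2: g = 7 > 0 → [1, 2]
midpoint 1.5: g = 2.75 > 0 → [1, 1.5]
midpoint 1.25: g = 0.8125 > 0 → [1, 1.25]
midpoint 1.125: g = -0.1094 < 0 → [1.125, 1.25]
midpoint 1.1875: g = 0.3477 > 0 → [1.125, 1.1875]
midpoint 1.15625: g = 0.1182 > 0 → [1.125, 1.15625]
midpoint 1.140625: g = 0.0042 > 0 → [1.125, 1.140625]

+++-+++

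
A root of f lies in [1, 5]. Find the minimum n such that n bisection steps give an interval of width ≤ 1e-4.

16

Width after n steps is 4/2^n. Need 2^n ≥ 4/1e-4 = 40000.
2^15 = 32768 < 40000 ≤ 2^16 = 65536, so n = 16.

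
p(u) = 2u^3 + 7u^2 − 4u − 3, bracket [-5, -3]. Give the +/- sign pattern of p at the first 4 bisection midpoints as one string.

u = -4 gives p = -3, negative; keep [-4, -3]
u = -3.5 gives p = 11, positive; keep [-4, -3.5]
u = -3.75 gives p = 4.96875, positive; keep [-4, -3.75]
u = -3.875 gives p = 1.2383, positive; keep [-4, -3.875]

-+++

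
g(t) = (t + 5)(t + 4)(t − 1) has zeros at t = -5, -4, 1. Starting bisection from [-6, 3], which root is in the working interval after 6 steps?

g(-1.5) = -21.875 < 0, so the root lies in [-1.5, 3]
g(0.75) = -6.828125 < 0, so the root lies in [0.75, 3]
g(1.875) = 35.341797 > 0, so the root lies in [0.75, 1.875]
g(1.3125) = 10.4797 > 0, so the root lies in [0.75, 1.3125]
g(1.03125) = 0.9483 > 0, so the root lies in [0.75, 1.03125]
g(0.890625) = -3.151 < 0, so the root lies in [0.890625, 1.03125]

1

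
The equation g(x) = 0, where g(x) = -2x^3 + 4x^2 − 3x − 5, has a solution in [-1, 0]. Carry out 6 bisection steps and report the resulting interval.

[-0.734375, -0.71875]

m = -0.5, g(m) = -2.25 (−); new bracket [-1, -0.5]
m = -0.75, g(m) = 0.34375 (+); new bracket [-0.75, -0.5]
m = -0.625, g(m) = -1.074219 (−); new bracket [-0.75, -0.625]
m = -0.6875, g(m) = -0.397 (−); new bracket [-0.75, -0.6875]
m = -0.71875, g(m) = -0.0347 (−); new bracket [-0.75, -0.71875]
m = -0.734375, g(m) = 0.1525 (+); new bracket [-0.734375, -0.71875]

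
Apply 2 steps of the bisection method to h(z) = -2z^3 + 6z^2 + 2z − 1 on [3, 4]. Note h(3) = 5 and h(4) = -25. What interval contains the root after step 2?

m = 3.5, h(m) = -6.25 (−); new bracket [3, 3.5]
m = 3.25, h(m) = 0.21875 (+); new bracket [3.25, 3.5]

[3.25, 3.5]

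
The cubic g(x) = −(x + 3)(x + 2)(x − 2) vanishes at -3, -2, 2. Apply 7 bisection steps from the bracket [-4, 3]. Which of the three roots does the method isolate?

x = -0.5 gives g = 9.375, positive; keep [-0.5, 3]
x = 1.25 gives g = 10.359375, positive; keep [1.25, 3]
x = 2.125 gives g = -2.642578, negative; keep [1.25, 2.125]
x = 1.6875 gives g = 5.4016, positive; keep [1.6875, 2.125]
x = 1.90625 gives g = 1.7967, positive; keep [1.90625, 2.125]
x = 2.015625 gives g = -0.3147, negative; keep [1.90625, 2.015625]
x = 1.9609375 gives g = 0.7676, positive; keep [1.9609375, 2.015625]

2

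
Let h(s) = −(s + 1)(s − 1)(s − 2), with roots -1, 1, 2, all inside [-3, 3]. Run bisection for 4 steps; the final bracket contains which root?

h(0) = -2 < 0, so the root lies in [-3, 0]
h(-1.5) = 4.375 > 0, so the root lies in [-1.5, 0]
h(-0.75) = -1.203125 < 0, so the root lies in [-1.5, -0.75]
h(-1.125) = 0.8301 > 0, so the root lies in [-1.125, -0.75]

-1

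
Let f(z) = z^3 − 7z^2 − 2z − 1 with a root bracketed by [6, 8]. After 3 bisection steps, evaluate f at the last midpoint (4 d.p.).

-2.3594

f(7) = -15 < 0, so the root lies in [7, 8]
f(7.5) = 12.125 > 0, so the root lies in [7, 7.5]
f(7.25) = -2.359375 < 0, so the root lies in [7.25, 7.5]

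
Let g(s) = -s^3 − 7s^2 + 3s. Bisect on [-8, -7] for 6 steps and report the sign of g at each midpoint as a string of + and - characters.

midpoint -7.5: g = 5.625 > 0 → [-7.5, -7]
midpoint -7.25: g = -8.609375 < 0 → [-7.5, -7.25]
midpoint -7.375: g = -1.728516 < 0 → [-7.5, -7.375]
midpoint -7.4375: g = 1.8884 > 0 → [-7.4375, -7.375]
midpoint -7.40625: g = 0.0651 > 0 → [-7.40625, -7.375]
midpoint -7.390625: g = -0.8354 < 0 → [-7.40625, -7.390625]

+--++-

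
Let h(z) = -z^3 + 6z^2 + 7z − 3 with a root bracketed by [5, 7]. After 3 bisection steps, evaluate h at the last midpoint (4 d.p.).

10.0781

h(6) = 39 > 0, so the root lies in [6, 7]
h(6.5) = 21.375 > 0, so the root lies in [6.5, 7]
h(6.75) = 10.078125 > 0, so the root lies in [6.75, 7]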